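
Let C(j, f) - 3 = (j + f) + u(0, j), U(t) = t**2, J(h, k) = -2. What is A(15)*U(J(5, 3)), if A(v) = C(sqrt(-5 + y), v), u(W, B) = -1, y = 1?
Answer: 68 + 8*I ≈ 68.0 + 8.0*I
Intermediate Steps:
C(j, f) = 2 + f + j (C(j, f) = 3 + ((j + f) - 1) = 3 + ((f + j) - 1) = 3 + (-1 + f + j) = 2 + f + j)
A(v) = 2 + v + 2*I (A(v) = 2 + v + sqrt(-5 + 1) = 2 + v + sqrt(-4) = 2 + v + 2*I)
A(15)*U(J(5, 3)) = (2 + 15 + 2*I)*(-2)**2 = (17 + 2*I)*4 = 68 + 8*I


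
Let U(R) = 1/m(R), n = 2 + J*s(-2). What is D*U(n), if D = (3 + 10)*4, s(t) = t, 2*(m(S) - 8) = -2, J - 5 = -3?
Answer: 52/7 ≈ 7.4286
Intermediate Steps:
J = 2 (J = 5 - 3 = 2)
m(S) = 7 (m(S) = 8 + (½)*(-2) = 8 - 1 = 7)
n = -2 (n = 2 + 2*(-2) = 2 - 4 = -2)
D = 52 (D = 13*4 = 52)
U(R) = ⅐ (U(R) = 1/7 = ⅐)
D*U(n) = 52*(⅐) = 52/7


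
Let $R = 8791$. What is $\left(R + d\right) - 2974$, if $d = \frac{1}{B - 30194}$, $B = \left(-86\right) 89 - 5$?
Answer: $\frac{220190900}{37853} \approx 5817.0$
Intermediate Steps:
$B = -7659$ ($B = -7654 - 5 = -7659$)
$d = - \frac{1}{37853}$ ($d = \frac{1}{-7659 - 30194} = \frac{1}{-37853} = - \frac{1}{37853} \approx -2.6418 \cdot 10^{-5}$)
$\left(R + d\right) - 2974 = \left(8791 - \frac{1}{37853}\right) - 2974 = \frac{332765722}{37853} - 2974 = \frac{220190900}{37853}$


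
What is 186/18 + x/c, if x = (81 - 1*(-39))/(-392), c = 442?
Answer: 671353/64974 ≈ 10.333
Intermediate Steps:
x = -15/49 (x = (81 + 39)*(-1/392) = 120*(-1/392) = -15/49 ≈ -0.30612)
186/18 + x/c = 186/18 - 15/49/442 = 186*(1/18) - 15/49*1/442 = 31/3 - 15/21658 = 671353/64974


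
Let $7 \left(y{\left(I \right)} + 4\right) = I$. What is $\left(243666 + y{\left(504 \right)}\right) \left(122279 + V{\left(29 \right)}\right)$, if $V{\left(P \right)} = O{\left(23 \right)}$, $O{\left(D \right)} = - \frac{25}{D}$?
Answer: $\frac{685475551728}{23} \approx 2.9803 \cdot 10^{10}$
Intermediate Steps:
$V{\left(P \right)} = - \frac{25}{23}$
$y{\left(I \right)} = -4 + \frac{I}{7}$
$\left(243666 + y{\left(504 \right)}\right) \left(122279 + V{\left(29 \right)}\right) = \left(243666 + \left(-4 + \frac{1}{7} \cdot 504\right)\right) \left(122279 - \frac{25}{23}\right) = \left(243666 + \left(-4 + 72\right)\right) \frac{2812392}{23} = \left(243666 + 68\right) \frac{2812392}{23} = 243734 \cdot \frac{2812392}{23} = \frac{685475551728}{23}$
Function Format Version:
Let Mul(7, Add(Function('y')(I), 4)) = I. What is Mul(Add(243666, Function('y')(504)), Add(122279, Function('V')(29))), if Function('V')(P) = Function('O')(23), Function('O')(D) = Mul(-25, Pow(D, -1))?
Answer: Rational(685475551728, 23) ≈ 2.9803e+10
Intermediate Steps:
Function('V')(P) = Rational(-25, 23) (Function('V')(P) = Mul(-25, Pow(23, -1)) = Mul(-25, Rational(1, 23)) = Rational(-25, 23))
Function('y')(I) = Add(-4, Mul(Rational(1, 7), I))
Mul(Add(243666, Function('y')(504)), Add(122279, Function('V')(29))) = Mul(Add(243666, Add(-4, Mul(Rational(1, 7), 504))), Add(122279, Rational(-25, 23))) = Mul(Add(243666, Add(-4, 72)), Rational(2812392, 23)) = Mul(Add(243666, 68), Rational(2812392, 23)) = Mul(243734, Rational(2812392, 23)) = Rational(685475551728, 23)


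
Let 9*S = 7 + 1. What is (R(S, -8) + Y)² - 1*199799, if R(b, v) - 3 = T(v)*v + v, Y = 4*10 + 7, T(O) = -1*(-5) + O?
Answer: -195443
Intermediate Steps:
T(O) = 5 + O
Y = 47 (Y = 40 + 7 = 47)
S = 8/9 (S = (7 + 1)/9 = (⅑)*8 = 8/9 ≈ 0.88889)
R(b, v) = 3 + v + v*(5 + v) (R(b, v) = 3 + ((5 + v)*v + v) = 3 + (v*(5 + v) + v) = 3 + (v + v*(5 + v)) = 3 + v + v*(5 + v))
(R(S, -8) + Y)² - 1*199799 = ((3 - 8 - 8*(5 - 8)) + 47)² - 1*199799 = ((3 - 8 - 8*(-3)) + 47)² - 199799 = ((3 - 8 + 24) + 47)² - 199799 = (19 + 47)² - 199799 = 66² - 199799 = 4356 - 199799 = -195443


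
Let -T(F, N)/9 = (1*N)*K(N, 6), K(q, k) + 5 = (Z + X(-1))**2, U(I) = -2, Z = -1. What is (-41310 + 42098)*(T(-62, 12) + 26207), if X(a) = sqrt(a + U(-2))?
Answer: 21246844 + 170208*I*sqrt(3) ≈ 2.1247e+7 + 2.9481e+5*I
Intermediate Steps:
X(a) = sqrt(-2 + a) (X(a) = sqrt(a - 2) = sqrt(-2 + a))
K(q, k) = -5 + (-1 + I*sqrt(3))**2 (K(q, k) = -5 + (-1 + sqrt(-2 - 1))**2 = -5 + (-1 + sqrt(-3))**2 = -5 + (-1 + I*sqrt(3))**2)
T(F, N) = -9*N*(-5 + (1 - I*sqrt(3))**2) (T(F, N) = -9*1*N*(-5 + (1 - I*sqrt(3))**2) = -9*N*(-5 + (1 - I*sqrt(3))**2))
(-41310 + 42098)*(T(-62, 12) + 26207) = (-41310 + 42098)*(9*12*(7 + 2*I*sqrt(3)) + 26207) = 788*((756 + 216*I*sqrt(3)) + 26207) = 788*(26963 + 216*I*sqrt(3)) = 21246844 + 170208*I*sqrt(3)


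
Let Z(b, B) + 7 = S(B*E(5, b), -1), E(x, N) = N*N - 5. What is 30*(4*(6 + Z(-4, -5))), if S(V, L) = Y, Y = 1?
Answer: 0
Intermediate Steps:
E(x, N) = -5 + N² (E(x, N) = N² - 5 = -5 + N²)
S(V, L) = 1
Z(b, B) = -6 (Z(b, B) = -7 + 1 = -6)
30*(4*(6 + Z(-4, -5))) = 30*(4*(6 - 6)) = 30*(4*0) = 30*0 = 0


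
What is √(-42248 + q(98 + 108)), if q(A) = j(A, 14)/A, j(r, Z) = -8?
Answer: 2*I*√112052361/103 ≈ 205.54*I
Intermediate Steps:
q(A) = -8/A
√(-42248 + q(98 + 108)) = √(-42248 - 8/(98 + 108)) = √(-42248 - 8/206) = √(-42248 - 8*1/206) = √(-42248 - 4/103) = √(-4351548/103) = 2*I*√112052361/103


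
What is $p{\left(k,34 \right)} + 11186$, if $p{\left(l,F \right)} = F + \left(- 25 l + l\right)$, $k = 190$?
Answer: $6660$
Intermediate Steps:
$p{\left(l,F \right)} = F - 24 l$
$p{\left(k,34 \right)} + 11186 = \left(34 - 4560\right) + 11186 = -4526 + 11186 = 6660$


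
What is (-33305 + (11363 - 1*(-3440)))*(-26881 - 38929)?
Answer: 1217616620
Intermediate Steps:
(-33305 + (11363 - 1*(-3440)))*(-26881 - 38929) = (-33305 + (11363 + 3440))*(-65810) = (-33305 + 14803)*(-65810) = -18502*(-65810) = 1217616620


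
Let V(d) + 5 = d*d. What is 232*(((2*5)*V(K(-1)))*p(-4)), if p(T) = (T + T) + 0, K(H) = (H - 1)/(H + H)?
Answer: 74240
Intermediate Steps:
K(H) = (-1 + H)/(2*H) (K(H) = (-1 + H)/((2*H)) = (-1 + H)*(1/(2*H)) = (-1 + H)/(2*H))
p(T) = 2*T (p(T) = 2*T + 0 = 2*T)
V(d) = -5 + d² (V(d) = -5 + d*d = -5 + d²)
232*(((2*5)*V(K(-1)))*p(-4)) = 232*(((2*5)*(-5 + ((½)*(-1 - 1)/(-1))²))*(2*(-4))) = 232*((10*(-5 + ((½)*(-1)*(-2))²))*(-8)) = 232*((10*(-5 + 1²))*(-8)) = 232*((10*(-5 + 1))*(-8)) = 232*((10*(-4))*(-8)) = 232*(-40*(-8)) = 232*320 = 74240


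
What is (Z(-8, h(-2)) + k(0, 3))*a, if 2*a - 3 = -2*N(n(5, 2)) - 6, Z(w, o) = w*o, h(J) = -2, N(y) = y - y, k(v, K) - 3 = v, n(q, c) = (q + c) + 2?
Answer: -57/2 ≈ -28.500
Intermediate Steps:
n(q, c) = 2 + c + q (n(q, c) = (c + q) + 2 = 2 + c + q)
k(v, K) = 3 + v
N(y) = 0
Z(w, o) = o*w
a = -3/2 (a = 3/2 + (-2*0 - 6)/2 = 3/2 + (0 - 6)/2 = 3/2 + (½)*(-6) = 3/2 - 3 = -3/2 ≈ -1.5000)
(Z(-8, h(-2)) + k(0, 3))*a = (-2*(-8) + (3 + 0))*(-3/2) = (16 + 3)*(-3/2) = 19*(-3/2) = -57/2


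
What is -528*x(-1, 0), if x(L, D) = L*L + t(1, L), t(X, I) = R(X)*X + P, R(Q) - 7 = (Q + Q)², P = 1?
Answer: -6864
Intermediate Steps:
R(Q) = 7 + 4*Q² (R(Q) = 7 + (Q + Q)² = 7 + (2*Q)² = 7 + 4*Q²)
t(X, I) = 1 + X*(7 + 4*X²) (t(X, I) = (7 + 4*X²)*X + 1 = X*(7 + 4*X²) + 1 = 1 + X*(7 + 4*X²))
x(L, D) = 12 + L² (x(L, D) = L*L + (1 + 1*(7 + 4*1²)) = L² + (1 + 1*(7 + 4*1)) = L² + (1 + 1*(7 + 4)) = L² + (1 + 1*11) = L² + (1 + 11) = L² + 12 = 12 + L²)
-528*x(-1, 0) = -528*(12 + (-1)²) = -528*(12 + 1) = -528*13 = -6864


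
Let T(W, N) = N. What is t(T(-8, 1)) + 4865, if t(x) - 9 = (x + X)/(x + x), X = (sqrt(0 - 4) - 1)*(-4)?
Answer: 9753/2 - 4*I ≈ 4876.5 - 4.0*I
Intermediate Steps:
X = 4 - 8*I (X = (sqrt(-4) - 1)*(-4) = (2*I - 1)*(-4) = (-1 + 2*I)*(-4) = 4 - 8*I ≈ 4.0 - 8.0*I)
t(x) = 9 + (4 + x - 8*I)/(2*x) (t(x) = 9 + (x + (4 - 8*I))/(x + x) = 9 + (4 + x - 8*I)/((2*x)) = 9 + (4 + x - 8*I)*(1/(2*x)) = 9 + (4 + x - 8*I)/(2*x))
t(T(-8, 1)) + 4865 = (1/2)*(4 - 8*I + 19*1)/1 + 4865 = (1/2)*1*(4 - 8*I + 19) + 4865 = (1/2)*1*(23 - 8*I) + 4865 = (23/2 - 4*I) + 4865 = 9753/2 - 4*I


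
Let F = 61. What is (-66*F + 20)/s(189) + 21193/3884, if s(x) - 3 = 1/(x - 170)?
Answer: -147198791/112636 ≈ -1306.9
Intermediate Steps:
s(x) = 3 + 1/(-170 + x) (s(x) = 3 + 1/(x - 170) = 3 + 1/(-170 + x))
(-66*F + 20)/s(189) + 21193/3884 = (-66*61 + 20)/(((-509 + 3*189)/(-170 + 189))) + 21193/3884 = (-4026 + 20)/(((-509 + 567)/19)) + 21193*(1/3884) = -4006/((1/19)*58) + 21193/3884 = -4006/58/19 + 21193/3884 = -4006*19/58 + 21193/3884 = -38057/29 + 21193/3884 = -147198791/112636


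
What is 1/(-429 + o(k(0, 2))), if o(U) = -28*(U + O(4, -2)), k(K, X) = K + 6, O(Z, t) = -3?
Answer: -1/513 ≈ -0.0019493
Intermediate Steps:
k(K, X) = 6 + K
o(U) = 84 - 28*U (o(U) = -28*(U - 3) = -28*(-3 + U) = 84 - 28*U)
1/(-429 + o(k(0, 2))) = 1/(-429 + (84 - 28*(6 + 0))) = 1/(-429 + (84 - 28*6)) = 1/(-429 + (84 - 168)) = 1/(-429 - 84) = 1/(-513) = -1/513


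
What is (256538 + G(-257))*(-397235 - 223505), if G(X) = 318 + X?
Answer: -159281263260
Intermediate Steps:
(256538 + G(-257))*(-397235 - 223505) = (256538 + (318 - 257))*(-397235 - 223505) = (256538 + 61)*(-620740) = 256599*(-620740) = -159281263260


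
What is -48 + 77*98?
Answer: 7498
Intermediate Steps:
-48 + 77*98 = -48 + 7546 = 7498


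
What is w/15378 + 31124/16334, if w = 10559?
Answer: 325547789/125592126 ≈ 2.5921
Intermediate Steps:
w/15378 + 31124/16334 = 10559/15378 + 31124/16334 = 10559*(1/15378) + 31124*(1/16334) = 10559/15378 + 15562/8167 = 325547789/125592126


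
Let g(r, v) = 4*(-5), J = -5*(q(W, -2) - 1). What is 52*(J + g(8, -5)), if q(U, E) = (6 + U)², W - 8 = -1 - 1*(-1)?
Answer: -51740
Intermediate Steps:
W = 8 (W = 8 + (-1 - 1*(-1)) = 8 + (-1 + 1) = 8 + 0 = 8)
J = -975 (J = -5*((6 + 8)² - 1) = -5*(14² - 1) = -5*(196 - 1) = -5*195 = -975)
g(r, v) = -20
52*(J + g(8, -5)) = 52*(-975 - 20) = 52*(-995) = -51740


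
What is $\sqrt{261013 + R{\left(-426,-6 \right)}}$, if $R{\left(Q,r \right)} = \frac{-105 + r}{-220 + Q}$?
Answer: $\frac{\sqrt{108924972814}}{646} \approx 510.89$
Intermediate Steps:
$R{\left(Q,r \right)} = \frac{-105 + r}{-220 + Q}$
$\sqrt{261013 + R{\left(-426,-6 \right)}} = \sqrt{261013 + \frac{-105 - 6}{-220 - 426}} = \sqrt{261013 + \frac{1}{-646} \left(-111\right)} = \sqrt{261013 - - \frac{111}{646}} = \sqrt{261013 + \frac{111}{646}} = \sqrt{\frac{168614509}{646}} = \frac{\sqrt{108924972814}}{646}$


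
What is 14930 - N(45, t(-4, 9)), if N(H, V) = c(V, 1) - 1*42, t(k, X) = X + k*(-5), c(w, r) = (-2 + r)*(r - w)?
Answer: 14944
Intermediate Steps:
t(k, X) = X - 5*k
N(H, V) = -43 + V (N(H, V) = (1² - 2*1 + 2*V - 1*1*V) - 1*42 = (1 - 2 + 2*V - V) - 42 = (-1 + V) - 42 = -43 + V)
14930 - N(45, t(-4, 9)) = 14930 - (-43 + (9 - 5*(-4))) = 14930 - (-43 + (9 + 20)) = 14930 - (-43 + 29) = 14930 - 1*(-14) = 14930 + 14 = 14944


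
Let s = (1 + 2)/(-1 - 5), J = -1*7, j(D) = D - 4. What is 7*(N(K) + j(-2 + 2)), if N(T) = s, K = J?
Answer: -63/2 ≈ -31.500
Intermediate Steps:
j(D) = -4 + D
J = -7
K = -7
s = -½ (s = 3/(-6) = 3*(-⅙) = -½ ≈ -0.50000)
N(T) = -½
7*(N(K) + j(-2 + 2)) = 7*(-½ + (-4 + (-2 + 2))) = 7*(-½ + (-4 + 0)) = 7*(-½ - 4) = 7*(-9/2) = -63/2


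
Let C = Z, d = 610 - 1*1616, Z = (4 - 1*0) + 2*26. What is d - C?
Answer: -1062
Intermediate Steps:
Z = 56 (Z = (4 + 0) + 52 = 4 + 52 = 56)
d = -1006 (d = 610 - 1616 = -1006)
C = 56
d - C = -1006 - 1*56 = -1006 - 56 = -1062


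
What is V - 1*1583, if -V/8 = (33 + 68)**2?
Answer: -83191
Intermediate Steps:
V = -81608 (V = -8*(33 + 68)**2 = -8*101**2 = -8*10201 = -81608)
V - 1*1583 = -81608 - 1*1583 = -81608 - 1583 = -83191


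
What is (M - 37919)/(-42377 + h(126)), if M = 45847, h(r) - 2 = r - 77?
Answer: -3964/21163 ≈ -0.18731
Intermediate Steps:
h(r) = -75 + r (h(r) = 2 + (r - 77) = 2 + (-77 + r) = -75 + r)
(M - 37919)/(-42377 + h(126)) = (45847 - 37919)/(-42377 + (-75 + 126)) = 7928/(-42377 + 51) = 7928/(-42326) = 7928*(-1/42326) = -3964/21163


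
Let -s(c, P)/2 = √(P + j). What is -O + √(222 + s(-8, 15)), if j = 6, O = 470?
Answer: -470 + √(222 - 2*√21) ≈ -455.41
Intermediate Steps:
s(c, P) = -2*√(6 + P) (s(c, P) = -2*√(P + 6) = -2*√(6 + P))
-O + √(222 + s(-8, 15)) = -1*470 + √(222 - 2*√(6 + 15)) = -470 + √(222 - 2*√21)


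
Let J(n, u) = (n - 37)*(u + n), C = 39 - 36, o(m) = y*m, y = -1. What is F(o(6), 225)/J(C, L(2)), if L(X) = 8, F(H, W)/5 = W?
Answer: -1125/374 ≈ -3.0080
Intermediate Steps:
o(m) = -m
F(H, W) = 5*W
C = 3
J(n, u) = (-37 + n)*(n + u)
F(o(6), 225)/J(C, L(2)) = (5*225)/(3**2 - 37*3 - 37*8 + 3*8) = 1125/(9 - 111 - 296 + 24) = 1125/(-374) = 1125*(-1/374) = -1125/374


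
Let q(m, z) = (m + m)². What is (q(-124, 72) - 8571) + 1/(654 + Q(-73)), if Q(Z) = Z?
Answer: 30754074/581 ≈ 52933.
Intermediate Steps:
q(m, z) = 4*m² (q(m, z) = (2*m)² = 4*m²)
(q(-124, 72) - 8571) + 1/(654 + Q(-73)) = (4*(-124)² - 8571) + 1/(654 - 73) = (4*15376 - 8571) + 1/581 = (61504 - 8571) + 1/581 = 52933 + 1/581 = 30754074/581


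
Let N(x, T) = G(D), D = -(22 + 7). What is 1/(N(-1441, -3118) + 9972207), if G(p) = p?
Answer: 1/9972178 ≈ 1.0028e-7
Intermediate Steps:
D = -29 (D = -1*29 = -29)
N(x, T) = -29
1/(N(-1441, -3118) + 9972207) = 1/(-29 + 9972207) = 1/9972178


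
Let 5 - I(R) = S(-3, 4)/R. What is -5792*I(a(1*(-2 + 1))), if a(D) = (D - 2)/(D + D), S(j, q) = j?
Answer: -40544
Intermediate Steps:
a(D) = (-2 + D)/(2*D) (a(D) = (-2 + D)/((2*D)) = (-2 + D)*(1/(2*D)) = (-2 + D)/(2*D))
I(R) = 5 + 3/R (I(R) = 5 - (-3)/R = 5 + 3/R)
-5792*I(a(1*(-2 + 1))) = -5792*(5 + 3/(((-2 + 1*(-2 + 1))/(2*((1*(-2 + 1))))))) = -5792*(5 + 3/(((-2 + 1*(-1))/(2*((1*(-1))))))) = -5792*(5 + 3/(((½)*(-2 - 1)/(-1)))) = -5792*(5 + 3/(((½)*(-1)*(-3)))) = -5792*(5 + 3/(3/2)) = -5792*(5 + 3*(⅔)) = -5792*(5 + 2) = -5792*7 = -40544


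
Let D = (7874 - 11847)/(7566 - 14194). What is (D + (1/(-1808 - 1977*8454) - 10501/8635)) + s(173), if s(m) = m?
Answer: 6313907701270567/36627136304484 ≈ 172.38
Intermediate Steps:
D = 3973/6628 (D = -3973/(-6628) = -3973*(-1/6628) = 3973/6628 ≈ 0.59943)
(D + (1/(-1808 - 1977*8454) - 10501/8635)) + s(173) = (3973/6628 + (1/(-1808 - 1977*8454) - 10501/8635)) + 173 = (3973/6628 + ((1/8454)/(-3785) - 10501*1/8635)) + 173 = (3973/6628 + (-1/3785*1/8454 - 10501/8635)) + 173 = (3973/6628 + (-1/31998390 - 10501/8635)) + 173 = (3973/6628 - 13440604081/11052243906) + 173 = -22586879405165/36627136304484 + 173 = 6313907701270567/36627136304484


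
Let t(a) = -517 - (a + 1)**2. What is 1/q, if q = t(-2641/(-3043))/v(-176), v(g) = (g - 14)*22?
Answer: 38706168820/4819649789 ≈ 8.0309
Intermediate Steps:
v(g) = -308 + 22*g (v(g) = (-14 + g)*22 = -308 + 22*g)
t(a) = -517 - (1 + a)**2
q = 4819649789/38706168820 (q = (-517 - (1 - 2641/(-3043))**2)/(-308 + 22*(-176)) = (-517 - (1 - 2641*(-1/3043))**2)/(-308 - 3872) = (-517 - (1 + 2641/3043)**2)/(-4180) = (-517 - (5684/3043)**2)*(-1/4180) = (-517 - 1*32307856/9259849)*(-1/4180) = (-517 - 32307856/9259849)*(-1/4180) = -4819649789/9259849*(-1/4180) = 4819649789/38706168820 ≈ 0.12452)
1/q = 1/(4819649789/38706168820) = 38706168820/4819649789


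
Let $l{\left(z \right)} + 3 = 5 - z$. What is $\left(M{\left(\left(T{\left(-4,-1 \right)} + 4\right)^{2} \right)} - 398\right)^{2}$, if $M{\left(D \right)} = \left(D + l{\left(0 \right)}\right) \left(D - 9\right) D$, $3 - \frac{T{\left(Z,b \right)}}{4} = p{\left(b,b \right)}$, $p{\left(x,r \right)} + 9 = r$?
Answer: $946920977563655375044$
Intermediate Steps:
$p{\left(x,r \right)} = -9 + r$
$T{\left(Z,b \right)} = 48 - 4 b$ ($T{\left(Z,b \right)} = 12 - 4 \left(-9 + b\right) = 12 - \left(-36 + 4 b\right) = 48 - 4 b$)
$l{\left(z \right)} = 2 - z$ ($l{\left(z \right)} = -3 - \left(-5 + z\right) = 2 - z$)
$M{\left(D \right)} = D \left(-9 + D\right) \left(2 + D\right)$ ($M{\left(D \right)} = \left(D + \left(2 - 0\right)\right) \left(D - 9\right) D = \left(D + \left(2 + 0\right)\right) \left(-9 + D\right) D = \left(D + 2\right) \left(-9 + D\right) D = \left(2 + D\right) \left(-9 + D\right) D = \left(-9 + D\right) \left(2 + D\right) D = D \left(-9 + D\right) \left(2 + D\right)$)
$\left(M{\left(\left(T{\left(-4,-1 \right)} + 4\right)^{2} \right)} - 398\right)^{2} = \left(\left(\left(48 - -4\right) + 4\right)^{2} \left(-18 + \left(\left(\left(48 - -4\right) + 4\right)^{2}\right)^{2} - 7 \left(\left(48 - -4\right) + 4\right)^{2}\right) - 398\right)^{2} = \left(\left(\left(48 + 4\right) + 4\right)^{2} \left(-18 + \left(\left(\left(48 + 4\right) + 4\right)^{2}\right)^{2} - 7 \left(\left(48 + 4\right) + 4\right)^{2}\right) - 398\right)^{2} = \left(\left(52 + 4\right)^{2} \left(-18 + \left(\left(52 + 4\right)^{2}\right)^{2} - 7 \left(52 + 4\right)^{2}\right) - 398\right)^{2} = \left(56^{2} \left(-18 + \left(56^{2}\right)^{2} - 7 \cdot 56^{2}\right) - 398\right)^{2} = \left(3136 \left(-18 + 3136^{2} - 21952\right) - 398\right)^{2} = \left(3136 \left(-18 + 9834496 - 21952\right) - 398\right)^{2} = \left(3136 \cdot 9812526 - 398\right)^{2} = \left(30772081536 - 398\right)^{2} = 30772081138^{2} = 946920977563655375044$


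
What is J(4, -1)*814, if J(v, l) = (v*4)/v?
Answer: 3256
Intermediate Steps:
J(v, l) = 4 (J(v, l) = (4*v)/v = 4)
J(4, -1)*814 = 4*814 = 3256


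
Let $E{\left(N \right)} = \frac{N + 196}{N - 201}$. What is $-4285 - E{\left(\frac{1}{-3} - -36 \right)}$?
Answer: $- \frac{2124665}{496} \approx -4283.6$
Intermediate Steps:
$E{\left(N \right)} = \frac{196 + N}{-201 + N}$
$-4285 - E{\left(\frac{1}{-3} - -36 \right)} = -4285 - \frac{196 + \left(\frac{1}{-3} - -36\right)}{-201 + \left(\frac{1}{-3} - -36\right)} = -4285 - \frac{196 + \left(- \frac{1}{3} + 36\right)}{-201 + \left(- \frac{1}{3} + 36\right)} = -4285 - \frac{196 + \frac{107}{3}}{-201 + \frac{107}{3}} = -4285 - \frac{1}{- \frac{496}{3}} \cdot \frac{695}{3} = -4285 - \left(- \frac{3}{496}\right) \frac{695}{3} = -4285 - - \frac{695}{496} = -4285 + \frac{695}{496} = - \frac{2124665}{496}$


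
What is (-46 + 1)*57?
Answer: -2565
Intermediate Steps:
(-46 + 1)*57 = -45*57 = -2565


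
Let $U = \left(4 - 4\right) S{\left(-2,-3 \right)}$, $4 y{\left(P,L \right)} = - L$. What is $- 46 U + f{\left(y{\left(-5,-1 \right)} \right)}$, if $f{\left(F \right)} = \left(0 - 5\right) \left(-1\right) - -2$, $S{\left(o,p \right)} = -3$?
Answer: $7$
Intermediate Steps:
$y{\left(P,L \right)} = - \frac{L}{4}$ ($y{\left(P,L \right)} = \frac{\left(-1\right) L}{4} = - \frac{L}{4}$)
$U = 0$ ($U = \left(4 - 4\right) \left(-3\right) = 0 \left(-3\right) = 0$)
$f{\left(F \right)} = 7$ ($f{\left(F \right)} = \left(-5\right) \left(-1\right) + 2 = 5 + 2 = 7$)
$- 46 U + f{\left(y{\left(-5,-1 \right)} \right)} = \left(-46\right) 0 + 7 = 0 + 7 = 7$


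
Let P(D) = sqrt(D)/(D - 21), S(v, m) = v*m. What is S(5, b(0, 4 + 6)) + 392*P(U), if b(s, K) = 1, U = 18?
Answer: 5 - 392*sqrt(2) ≈ -549.37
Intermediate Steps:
S(v, m) = m*v
P(D) = sqrt(D)/(-21 + D)
S(5, b(0, 4 + 6)) + 392*P(U) = 1*5 + 392*(sqrt(18)/(-21 + 18)) = 5 + 392*((3*sqrt(2))/(-3)) = 5 + 392*((3*sqrt(2))*(-1/3)) = 5 + 392*(-sqrt(2)) = 5 - 392*sqrt(2)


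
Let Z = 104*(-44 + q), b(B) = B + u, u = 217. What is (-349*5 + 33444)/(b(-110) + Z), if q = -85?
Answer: -31699/13309 ≈ -2.3818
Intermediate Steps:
b(B) = 217 + B (b(B) = B + 217 = 217 + B)
Z = -13416 (Z = 104*(-44 - 85) = 104*(-129) = -13416)
(-349*5 + 33444)/(b(-110) + Z) = (-349*5 + 33444)/((217 - 110) - 13416) = (-1745 + 33444)/(107 - 13416) = 31699/(-13309) = 31699*(-1/13309) = -31699/13309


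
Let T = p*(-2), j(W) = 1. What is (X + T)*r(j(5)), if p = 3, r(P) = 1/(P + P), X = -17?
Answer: -23/2 ≈ -11.500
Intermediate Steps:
r(P) = 1/(2*P)
T = -6 (T = 3*(-2) = -6)
(X + T)*r(j(5)) = (-17 - 6)*((½)/1) = -23/2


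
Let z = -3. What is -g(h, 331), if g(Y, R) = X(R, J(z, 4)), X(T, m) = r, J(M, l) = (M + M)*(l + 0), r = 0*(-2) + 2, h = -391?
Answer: -2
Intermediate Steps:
r = 2 (r = 0 + 2 = 2)
J(M, l) = 2*M*l (J(M, l) = (2*M)*l = 2*M*l)
X(T, m) = 2
g(Y, R) = 2
-g(h, 331) = -1*2 = -2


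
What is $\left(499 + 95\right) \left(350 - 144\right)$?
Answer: $122364$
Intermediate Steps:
$\left(499 + 95\right) \left(350 - 144\right) = 594 \cdot 206 = 122364$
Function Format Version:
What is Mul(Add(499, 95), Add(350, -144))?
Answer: 122364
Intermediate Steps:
Mul(Add(499, 95), Add(350, -144)) = Mul(594, 206) = 122364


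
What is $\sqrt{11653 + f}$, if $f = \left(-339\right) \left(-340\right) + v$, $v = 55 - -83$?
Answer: $\sqrt{127051} \approx 356.44$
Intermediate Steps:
$v = 138$ ($v = 55 + 83 = 138$)
$f = 115398$ ($f = \left(-339\right) \left(-340\right) + 138 = 115260 + 138 = 115398$)
$\sqrt{11653 + f} = \sqrt{11653 + 115398} = \sqrt{127051}$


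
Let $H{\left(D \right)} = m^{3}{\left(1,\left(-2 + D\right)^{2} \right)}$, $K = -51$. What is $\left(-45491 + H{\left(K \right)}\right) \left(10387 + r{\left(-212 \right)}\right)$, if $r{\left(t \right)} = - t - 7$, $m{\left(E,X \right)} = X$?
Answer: $234764431237696$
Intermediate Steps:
$H{\left(D \right)} = \left(-2 + D\right)^{6}$ ($H{\left(D \right)} = \left(\left(-2 + D\right)^{2}\right)^{3} = \left(-2 + D\right)^{6}$)
$r{\left(t \right)} = -7 - t$
$\left(-45491 + H{\left(K \right)}\right) \left(10387 + r{\left(-212 \right)}\right) = \left(-45491 + \left(-2 - 51\right)^{6}\right) \left(10387 - -205\right) = \left(-45491 + \left(-53\right)^{6}\right) \left(10387 + \left(-7 + 212\right)\right) = \left(-45491 + 22164361129\right) \left(10387 + 205\right) = 22164315638 \cdot 10592 = 234764431237696$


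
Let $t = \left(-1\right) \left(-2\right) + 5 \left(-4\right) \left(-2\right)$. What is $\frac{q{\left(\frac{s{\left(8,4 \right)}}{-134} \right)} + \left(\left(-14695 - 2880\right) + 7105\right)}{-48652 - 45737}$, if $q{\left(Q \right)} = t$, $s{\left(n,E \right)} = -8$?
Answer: $\frac{3476}{31463} \approx 0.11048$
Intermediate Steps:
$t = 42$ ($t = 2 - -40 = 2 + 40 = 42$)
$q{\left(Q \right)} = 42$
$\frac{q{\left(\frac{s{\left(8,4 \right)}}{-134} \right)} + \left(\left(-14695 - 2880\right) + 7105\right)}{-48652 - 45737} = \frac{42 + \left(\left(-14695 - 2880\right) + 7105\right)}{-48652 - 45737} = \frac{42 + \left(-17575 + 7105\right)}{-94389} = \left(42 - 10470\right) \left(- \frac{1}{94389}\right) = \left(-10428\right) \left(- \frac{1}{94389}\right) = \frac{3476}{31463}$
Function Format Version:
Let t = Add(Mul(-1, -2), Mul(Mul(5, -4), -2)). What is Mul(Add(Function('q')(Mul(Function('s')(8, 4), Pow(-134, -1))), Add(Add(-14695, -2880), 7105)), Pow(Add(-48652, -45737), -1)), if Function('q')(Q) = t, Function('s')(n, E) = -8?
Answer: Rational(3476, 31463) ≈ 0.11048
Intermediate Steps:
t = 42 (t = Add(2, Mul(-20, -2)) = Add(2, 40) = 42)
Function('q')(Q) = 42
Mul(Add(Function('q')(Mul(Function('s')(8, 4), Pow(-134, -1))), Add(Add(-14695, -2880), 7105)), Pow(Add(-48652, -45737), -1)) = Mul(Add(42, Add(Add(-14695, -2880), 7105)), Pow(Add(-48652, -45737), -1)) = Mul(Add(42, Add(-17575, 7105)), Pow(-94389, -1)) = Mul(Add(42, -10470), Rational(-1, 94389)) = Mul(-10428, Rational(-1, 94389)) = Rational(3476, 31463)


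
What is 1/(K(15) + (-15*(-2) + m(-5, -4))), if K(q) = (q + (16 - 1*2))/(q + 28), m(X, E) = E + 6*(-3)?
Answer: 43/373 ≈ 0.11528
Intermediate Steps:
m(X, E) = -18 + E (m(X, E) = E - 18 = -18 + E)
K(q) = (14 + q)/(28 + q) (K(q) = (q + (16 - 2))/(28 + q) = (q + 14)/(28 + q) = (14 + q)/(28 + q))
1/(K(15) + (-15*(-2) + m(-5, -4))) = 1/((14 + 15)/(28 + 15) + (-15*(-2) + (-18 - 4))) = 1/(29/43 + (30 - 22)) = 1/((1/43)*29 + 8) = 1/(29/43 + 8) = 1/(373/43) = 43/373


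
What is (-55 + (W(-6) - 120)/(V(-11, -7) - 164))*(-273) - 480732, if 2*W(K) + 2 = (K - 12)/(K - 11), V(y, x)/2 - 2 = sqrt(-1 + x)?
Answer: -2114821303/4539 - 23296*I*sqrt(2)/4539 ≈ -4.6592e+5 - 7.2583*I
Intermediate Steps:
V(y, x) = 4 + 2*sqrt(-1 + x)
W(K) = -1 + (-12 + K)/(2*(-11 + K)) (W(K) = -1 + ((K - 12)/(K - 11))/2 = -1 + ((-12 + K)/(-11 + K))/2 = -1 + (-12 + K)/(2*(-11 + K)))
(-55 + (W(-6) - 120)/(V(-11, -7) - 164))*(-273) - 480732 = (-55 + ((10 - 1*(-6))/(2*(-11 - 6)) - 120)/((4 + 2*sqrt(-1 - 7)) - 164))*(-273) - 480732 = (-55 + ((1/2)*(10 + 6)/(-17) - 120)/((4 + 2*sqrt(-8)) - 164))*(-273) - 480732 = (-55 + ((1/2)*(-1/17)*16 - 120)/((4 + 2*(2*I*sqrt(2))) - 164))*(-273) - 480732 = (-55 + (-8/17 - 120)/((4 + 4*I*sqrt(2)) - 164))*(-273) - 480732 = (-55 - 2048/(17*(-160 + 4*I*sqrt(2))))*(-273) - 480732 = (15015 + 559104/(17*(-160 + 4*I*sqrt(2)))) - 480732 = -465717 + 559104/(17*(-160 + 4*I*sqrt(2)))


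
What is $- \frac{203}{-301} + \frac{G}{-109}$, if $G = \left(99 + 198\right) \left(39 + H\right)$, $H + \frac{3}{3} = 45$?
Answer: $- \frac{1056832}{4687} \approx -225.48$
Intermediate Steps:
$H = 44$ ($H = -1 + 45 = 44$)
$G = 24651$ ($G = \left(99 + 198\right) \left(39 + 44\right) = 297 \cdot 83 = 24651$)
$- \frac{203}{-301} + \frac{G}{-109} = - \frac{203}{-301} + \frac{24651}{-109} = \left(-203\right) \left(- \frac{1}{301}\right) + 24651 \left(- \frac{1}{109}\right) = \frac{29}{43} - \frac{24651}{109} = - \frac{1056832}{4687}$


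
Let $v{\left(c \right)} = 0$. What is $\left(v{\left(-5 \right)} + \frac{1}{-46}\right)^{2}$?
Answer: $\frac{1}{2116} \approx 0.00047259$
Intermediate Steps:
$\left(v{\left(-5 \right)} + \frac{1}{-46}\right)^{2} = \left(0 + \frac{1}{-46}\right)^{2} = \left(0 - \frac{1}{46}\right)^{2} = \left(- \frac{1}{46}\right)^{2} = \frac{1}{2116}$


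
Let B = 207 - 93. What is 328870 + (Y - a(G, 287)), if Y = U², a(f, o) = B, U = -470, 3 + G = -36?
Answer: 549656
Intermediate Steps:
G = -39 (G = -3 - 36 = -39)
B = 114
a(f, o) = 114
Y = 220900 (Y = (-470)² = 220900)
328870 + (Y - a(G, 287)) = 328870 + (220900 - 1*114) = 328870 + (220900 - 114) = 328870 + 220786 = 549656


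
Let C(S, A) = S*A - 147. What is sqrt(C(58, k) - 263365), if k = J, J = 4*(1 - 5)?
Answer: 2*I*sqrt(66110) ≈ 514.24*I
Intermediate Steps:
J = -16 (J = 4*(-4) = -16)
k = -16
C(S, A) = -147 + A*S (C(S, A) = A*S - 147 = -147 + A*S)
sqrt(C(58, k) - 263365) = sqrt((-147 - 16*58) - 263365) = sqrt((-147 - 928) - 263365) = sqrt(-1075 - 263365) = sqrt(-264440) = 2*I*sqrt(66110)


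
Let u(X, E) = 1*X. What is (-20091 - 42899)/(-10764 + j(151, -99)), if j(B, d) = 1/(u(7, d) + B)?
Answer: 9952420/1700711 ≈ 5.8519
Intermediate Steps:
u(X, E) = X
j(B, d) = 1/(7 + B)
(-20091 - 42899)/(-10764 + j(151, -99)) = (-20091 - 42899)/(-10764 + 1/(7 + 151)) = -62990/(-10764 + 1/158) = -62990/(-1700711/158) = -62990*(-158/1700711) = 9952420/1700711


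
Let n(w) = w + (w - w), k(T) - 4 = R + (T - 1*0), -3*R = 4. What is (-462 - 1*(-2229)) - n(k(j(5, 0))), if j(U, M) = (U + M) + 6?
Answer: 5260/3 ≈ 1753.3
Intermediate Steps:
R = -4/3 (R = -⅓*4 = -4/3 ≈ -1.3333)
j(U, M) = 6 + M + U (j(U, M) = (M + U) + 6 = 6 + M + U)
k(T) = 8/3 + T (k(T) = 4 + (-4/3 + (T - 1*0)) = 4 + (-4/3 + (T + 0)) = 4 + (-4/3 + T) = 8/3 + T)
n(w) = w (n(w) = w + 0 = w)
(-462 - 1*(-2229)) - n(k(j(5, 0))) = (-462 - 1*(-2229)) - (8/3 + (6 + 0 + 5)) = (-462 + 2229) - (8/3 + 11) = 1767 - 1*41/3 = 1767 - 41/3 = 5260/3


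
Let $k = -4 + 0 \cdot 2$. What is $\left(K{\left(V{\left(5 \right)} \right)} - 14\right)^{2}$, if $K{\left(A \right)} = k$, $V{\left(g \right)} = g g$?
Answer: $324$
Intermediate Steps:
$V{\left(g \right)} = g^{2}$
$k = -4$ ($k = -4 + 0 = -4$)
$K{\left(A \right)} = -4$
$\left(K{\left(V{\left(5 \right)} \right)} - 14\right)^{2} = \left(-4 - 14\right)^{2} = \left(-18\right)^{2} = 324$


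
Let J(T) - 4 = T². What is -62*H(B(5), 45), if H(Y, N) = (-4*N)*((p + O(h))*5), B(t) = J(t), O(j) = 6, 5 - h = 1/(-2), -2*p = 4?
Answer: 223200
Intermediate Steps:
p = -2 (p = -½*4 = -2)
h = 11/2 (h = 5 - 1/(-2) = 5 - 1*(-½) = 5 + ½ = 11/2 ≈ 5.5000)
J(T) = 4 + T²
B(t) = 4 + t²
H(Y, N) = -80*N (H(Y, N) = (-4*N)*((-2 + 6)*5) = (-4*N)*(4*5) = -4*N*20 = -80*N)
-62*H(B(5), 45) = -(-4960)*45 = -62*(-3600) = 223200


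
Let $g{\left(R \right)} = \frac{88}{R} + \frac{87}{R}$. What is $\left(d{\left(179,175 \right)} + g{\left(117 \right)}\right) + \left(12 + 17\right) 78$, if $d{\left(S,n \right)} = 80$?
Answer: $\frac{274189}{117} \approx 2343.5$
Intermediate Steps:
$g{\left(R \right)} = \frac{175}{R}$
$\left(d{\left(179,175 \right)} + g{\left(117 \right)}\right) + \left(12 + 17\right) 78 = \left(80 + \frac{175}{117}\right) + \left(12 + 17\right) 78 = \left(80 + 175 \cdot \frac{1}{117}\right) + 29 \cdot 78 = \left(80 + \frac{175}{117}\right) + 2262 = \frac{9535}{117} + 2262 = \frac{274189}{117}$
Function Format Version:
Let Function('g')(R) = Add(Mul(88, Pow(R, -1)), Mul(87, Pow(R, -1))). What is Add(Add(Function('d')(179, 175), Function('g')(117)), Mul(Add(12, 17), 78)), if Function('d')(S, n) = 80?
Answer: Rational(274189, 117) ≈ 2343.5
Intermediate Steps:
Function('g')(R) = Mul(175, Pow(R, -1))
Add(Add(Function('d')(179, 175), Function('g')(117)), Mul(Add(12, 17), 78)) = Add(Add(80, Mul(175, Pow(117, -1))), Mul(Add(12, 17), 78)) = Add(Add(80, Mul(175, Rational(1, 117))), Mul(29, 78)) = Add(Add(80, Rational(175, 117)), 2262) = Add(Rational(9535, 117), 2262) = Rational(274189, 117)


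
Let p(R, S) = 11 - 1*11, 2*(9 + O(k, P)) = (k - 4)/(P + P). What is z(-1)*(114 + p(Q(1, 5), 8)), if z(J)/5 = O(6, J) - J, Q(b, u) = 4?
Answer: -4845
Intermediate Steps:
O(k, P) = -9 + (-4 + k)/(4*P) (O(k, P) = -9 + ((k - 4)/(P + P))/2 = -9 + ((-4 + k)/((2*P)))/2 = -9 + ((-4 + k)*(1/(2*P)))/2 = -9 + ((-4 + k)/(2*P))/2 = -9 + (-4 + k)/(4*P))
z(J) = -5*J + 5*(2 - 36*J)/(4*J) (z(J) = 5*((-4 + 6 - 36*J)/(4*J) - J) = 5*((2 - 36*J)/(4*J) - J) = 5*(-J + (2 - 36*J)/(4*J)) = -5*J + 5*(2 - 36*J)/(4*J))
p(R, S) = 0 (p(R, S) = 11 - 11 = 0)
z(-1)*(114 + p(Q(1, 5), 8)) = (-45 - 5*(-1) + (5/2)/(-1))*(114 + 0) = (-45 + 5 + (5/2)*(-1))*114 = (-45 + 5 - 5/2)*114 = -85/2*114 = -4845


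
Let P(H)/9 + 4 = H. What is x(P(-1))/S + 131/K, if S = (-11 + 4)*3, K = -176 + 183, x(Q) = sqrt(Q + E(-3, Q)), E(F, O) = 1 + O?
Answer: 131/7 - I*sqrt(89)/21 ≈ 18.714 - 0.44924*I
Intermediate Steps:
P(H) = -36 + 9*H
x(Q) = sqrt(1 + 2*Q) (x(Q) = sqrt(Q + (1 + Q)) = sqrt(1 + 2*Q))
K = 7
S = -21 (S = -7*3 = -21)
x(P(-1))/S + 131/K = sqrt(1 + 2*(-36 + 9*(-1)))/(-21) + 131/7 = sqrt(1 + 2*(-36 - 9))*(-1/21) + 131*(1/7) = sqrt(1 + 2*(-45))*(-1/21) + 131/7 = sqrt(1 - 90)*(-1/21) + 131/7 = sqrt(-89)*(-1/21) + 131/7 = (I*sqrt(89))*(-1/21) + 131/7 = -I*sqrt(89)/21 + 131/7 = 131/7 - I*sqrt(89)/21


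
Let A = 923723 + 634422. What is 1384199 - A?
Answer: -173946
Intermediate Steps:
A = 1558145
1384199 - A = 1384199 - 1*1558145 = 1384199 - 1558145 = -173946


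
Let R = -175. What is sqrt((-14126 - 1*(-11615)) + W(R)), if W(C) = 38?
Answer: I*sqrt(2473) ≈ 49.729*I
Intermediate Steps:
sqrt((-14126 - 1*(-11615)) + W(R)) = sqrt((-14126 - 1*(-11615)) + 38) = sqrt((-14126 + 11615) + 38) = sqrt(-2511 + 38) = sqrt(-2473) = I*sqrt(2473)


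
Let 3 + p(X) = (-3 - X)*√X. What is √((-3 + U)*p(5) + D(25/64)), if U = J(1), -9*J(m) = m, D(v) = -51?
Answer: √(-375 + 224*√5)/3 ≈ 3.7399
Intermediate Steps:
J(m) = -m/9
U = -⅑ (U = -⅑*1 = -⅑ ≈ -0.11111)
p(X) = -3 + √X*(-3 - X) (p(X) = -3 + (-3 - X)*√X = -3 + √X*(-3 - X))
√((-3 + U)*p(5) + D(25/64)) = √((-3 - ⅑)*(-3 - 5^(3/2) - 3*√5) - 51) = √(-28*(-3 - 5*√5 - 3*√5)/9 - 51) = √(-28*(-3 - 8*√5)/9 - 51) = √((28/3 + 224*√5/9) - 51) = √(-125/3 + 224*√5/9)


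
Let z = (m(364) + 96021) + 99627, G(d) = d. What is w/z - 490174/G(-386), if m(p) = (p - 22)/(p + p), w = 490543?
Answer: 17488587957577/13744696299 ≈ 1272.4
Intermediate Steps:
m(p) = (-22 + p)/(2*p) (m(p) = (-22 + p)/((2*p)) = (-22 + p)*(1/(2*p)) = (-22 + p)/(2*p))
z = 71216043/364 (z = ((½)*(-22 + 364)/364 + 96021) + 99627 = ((½)*(1/364)*342 + 96021) + 99627 = (171/364 + 96021) + 99627 = 34951815/364 + 99627 = 71216043/364 ≈ 1.9565e+5)
w/z - 490174/G(-386) = 490543/(71216043/364) - 490174/(-386) = 490543*(364/71216043) - 490174*(-1/386) = 178557652/71216043 + 245087/193 = 17488587957577/13744696299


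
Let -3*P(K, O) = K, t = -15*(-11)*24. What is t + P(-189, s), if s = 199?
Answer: 4023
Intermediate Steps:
t = 3960 (t = 165*24 = 3960)
P(K, O) = -K/3
t + P(-189, s) = 3960 - 1/3*(-189) = 3960 + 63 = 4023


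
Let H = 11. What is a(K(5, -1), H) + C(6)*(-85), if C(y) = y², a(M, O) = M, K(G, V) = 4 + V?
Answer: -3057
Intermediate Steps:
a(K(5, -1), H) + C(6)*(-85) = (4 - 1) + 6²*(-85) = 3 + 36*(-85) = 3 - 3060 = -3057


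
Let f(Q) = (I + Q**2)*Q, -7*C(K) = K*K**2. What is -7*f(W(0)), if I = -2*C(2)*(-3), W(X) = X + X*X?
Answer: 0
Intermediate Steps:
C(K) = -K**3/7 (C(K) = -K*K**2/7 = -K**3/7)
W(X) = X + X**2
I = -48/7 (I = -(-2)*2**3/7*(-3) = -(-2)*8/7*(-3) = -2*(-8/7)*(-3) = (16/7)*(-3) = -48/7 ≈ -6.8571)
f(Q) = Q*(-48/7 + Q**2) (f(Q) = (-48/7 + Q**2)*Q = Q*(-48/7 + Q**2))
-7*f(W(0)) = -7*0*(1 + 0)*(-48/7 + (0*(1 + 0))**2) = -7*0*1*(-48/7 + (0*1)**2) = -0*(-48/7 + 0**2) = -0*(-48/7 + 0) = -0*(-48)/7 = -7*0 = 0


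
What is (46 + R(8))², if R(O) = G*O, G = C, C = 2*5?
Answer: 15876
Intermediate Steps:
C = 10
G = 10
R(O) = 10*O
(46 + R(8))² = (46 + 10*8)² = (46 + 80)² = 126² = 15876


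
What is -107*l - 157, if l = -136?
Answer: 14395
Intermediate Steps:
-107*l - 157 = -107*(-136) - 157 = 14552 - 157 = 14395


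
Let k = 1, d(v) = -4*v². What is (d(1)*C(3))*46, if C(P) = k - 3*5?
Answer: 2576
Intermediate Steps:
C(P) = -14 (C(P) = 1 - 3*5 = 1 - 15 = -14)
(d(1)*C(3))*46 = (-4*1²*(-14))*46 = (-4*1*(-14))*46 = -4*(-14)*46 = 56*46 = 2576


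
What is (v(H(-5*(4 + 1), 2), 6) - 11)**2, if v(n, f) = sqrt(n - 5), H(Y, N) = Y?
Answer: (11 - I*sqrt(30))**2 ≈ 91.0 - 120.5*I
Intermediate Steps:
v(n, f) = sqrt(-5 + n)
(v(H(-5*(4 + 1), 2), 6) - 11)**2 = (sqrt(-5 - 5*(4 + 1)) - 11)**2 = (sqrt(-5 - 5*5) - 11)**2 = (sqrt(-5 - 25) - 11)**2 = (sqrt(-30) - 11)**2 = (I*sqrt(30) - 11)**2 = (-11 + I*sqrt(30))**2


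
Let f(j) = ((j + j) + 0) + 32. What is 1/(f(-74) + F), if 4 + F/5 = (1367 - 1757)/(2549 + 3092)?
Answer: -5641/769126 ≈ -0.0073343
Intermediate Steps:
F = -114770/5641 (F = -20 + 5*((1367 - 1757)/(2549 + 3092)) = -20 + 5*(-390/5641) = -20 - 1950/5641 = -114770/5641 ≈ -20.346)
f(j) = 32 + 2*j (f(j) = (2*j + 0) + 32 = 2*j + 32 = 32 + 2*j)
1/(f(-74) + F) = 1/((32 + 2*(-74)) - 114770/5641) = 1/((32 - 148) - 114770/5641) = 1/(-116 - 114770/5641) = 1/(-769126/5641) = -5641/769126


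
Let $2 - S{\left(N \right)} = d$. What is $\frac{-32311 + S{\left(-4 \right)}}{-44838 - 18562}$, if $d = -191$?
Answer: $\frac{16059}{31700} \approx 0.50659$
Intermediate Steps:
$S{\left(N \right)} = 193$ ($S{\left(N \right)} = 2 - -191 = 2 + 191 = 193$)
$\frac{-32311 + S{\left(-4 \right)}}{-44838 - 18562} = \frac{-32311 + 193}{-44838 - 18562} = - \frac{32118}{-63400} = \left(-32118\right) \left(- \frac{1}{63400}\right) = \frac{16059}{31700}$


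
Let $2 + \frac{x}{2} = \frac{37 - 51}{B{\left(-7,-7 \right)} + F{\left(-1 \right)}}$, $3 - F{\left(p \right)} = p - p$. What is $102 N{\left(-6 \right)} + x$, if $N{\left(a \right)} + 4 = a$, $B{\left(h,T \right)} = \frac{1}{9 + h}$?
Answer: $-1032$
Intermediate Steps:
$F{\left(p \right)} = 3$ ($F{\left(p \right)} = 3 - \left(p - p\right) = 3 - 0 = 3 + 0 = 3$)
$N{\left(a \right)} = -4 + a$
$x = -12$ ($x = -4 + 2 \frac{37 - 51}{\frac{1}{9 - 7} + 3} = -4 + 2 \left(- \frac{14}{\frac{1}{2} + 3}\right) = -4 + 2 \left(- \frac{14}{\frac{7}{2}}\right) = -4 + 2 \left(\left(-14\right) \frac{2}{7}\right) = -4 + 2 \left(-4\right) = -4 - 8 = -12$)
$102 N{\left(-6 \right)} + x = 102 \left(-4 - 6\right) - 12 = 102 \left(-10\right) - 12 = -1020 - 12 = -1032$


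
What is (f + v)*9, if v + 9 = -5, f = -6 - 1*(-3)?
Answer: -153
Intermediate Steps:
f = -3 (f = -6 + 3 = -3)
v = -14 (v = -9 - 5 = -14)
(f + v)*9 = (-3 - 14)*9 = -17*9 = -153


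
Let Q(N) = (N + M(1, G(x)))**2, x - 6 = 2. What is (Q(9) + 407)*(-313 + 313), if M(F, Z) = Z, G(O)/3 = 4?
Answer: 0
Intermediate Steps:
x = 8 (x = 6 + 2 = 8)
G(O) = 12 (G(O) = 3*4 = 12)
Q(N) = (12 + N)**2 (Q(N) = (N + 12)**2 = (12 + N)**2)
(Q(9) + 407)*(-313 + 313) = ((12 + 9)**2 + 407)*(-313 + 313) = (21**2 + 407)*0 = (441 + 407)*0 = 848*0 = 0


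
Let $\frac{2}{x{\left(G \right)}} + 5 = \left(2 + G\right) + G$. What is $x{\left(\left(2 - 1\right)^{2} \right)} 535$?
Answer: $-1070$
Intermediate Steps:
$x{\left(G \right)} = \frac{2}{-3 + 2 G}$ ($x{\left(G \right)} = \frac{2}{-5 + \left(\left(2 + G\right) + G\right)} = \frac{2}{-5 + \left(2 + 2 G\right)} = \frac{2}{-3 + 2 G}$)
$x{\left(\left(2 - 1\right)^{2} \right)} 535 = \frac{2}{-3 + 2 \left(2 - 1\right)^{2}} \cdot 535 = \frac{2}{-3 + 2 \cdot 1^{2}} \cdot 535 = \frac{2}{-3 + 2 \cdot 1} \cdot 535 = \frac{2}{-3 + 2} \cdot 535 = \frac{2}{-1} \cdot 535 = 2 \left(-1\right) 535 = \left(-2\right) 535 = -1070$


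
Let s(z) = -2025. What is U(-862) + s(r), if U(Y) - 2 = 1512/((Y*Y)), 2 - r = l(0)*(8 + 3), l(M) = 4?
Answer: -375794125/185761 ≈ -2023.0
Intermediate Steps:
r = -42 (r = 2 - 4*(8 + 3) = 2 - 4*11 = 2 - 1*44 = 2 - 44 = -42)
U(Y) = 2 + 1512/Y**2 (U(Y) = 2 + 1512/((Y*Y)) = 2 + 1512/(Y**2) = 2 + 1512/Y**2)
U(-862) + s(r) = (2 + 1512/(-862)**2) - 2025 = (2 + 1512*(1/743044)) - 2025 = (2 + 378/185761) - 2025 = 371900/185761 - 2025 = -375794125/185761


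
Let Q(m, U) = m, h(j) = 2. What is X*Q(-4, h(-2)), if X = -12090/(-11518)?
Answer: -1860/443 ≈ -4.1986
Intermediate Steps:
X = 465/443 (X = -12090*(-1/11518) = 465/443 ≈ 1.0497)
X*Q(-4, h(-2)) = (465/443)*(-4) = -1860/443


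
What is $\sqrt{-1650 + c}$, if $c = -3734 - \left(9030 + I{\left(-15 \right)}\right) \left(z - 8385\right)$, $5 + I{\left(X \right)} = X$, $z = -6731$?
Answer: $4 \sqrt{8511861} \approx 11670.0$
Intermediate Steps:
$I{\left(X \right)} = -5 + X$
$c = 136191426$ ($c = -3734 - \left(9030 - 20\right) \left(-6731 - 8385\right) = -3734 - \left(9030 - 20\right) \left(-15116\right) = -3734 - 9010 \left(-15116\right) = -3734 - -136195160 = -3734 + 136195160 = 136191426$)
$\sqrt{-1650 + c} = \sqrt{-1650 + 136191426} = \sqrt{136189776} = 4 \sqrt{8511861}$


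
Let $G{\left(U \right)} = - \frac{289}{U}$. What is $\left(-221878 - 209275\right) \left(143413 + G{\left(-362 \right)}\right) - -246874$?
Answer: $- \frac{22383561393247}{362} \approx -6.1833 \cdot 10^{10}$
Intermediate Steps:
$\left(-221878 - 209275\right) \left(143413 + G{\left(-362 \right)}\right) - -246874 = \left(-221878 - 209275\right) \left(143413 - \frac{289}{-362}\right) - -246874 = - 431153 \left(143413 - - \frac{289}{362}\right) + 246874 = - 431153 \left(143413 + \frac{289}{362}\right) + 246874 = \left(-431153\right) \frac{51915795}{362} + 246874 = - \frac{22383650761635}{362} + 246874 = - \frac{22383561393247}{362}$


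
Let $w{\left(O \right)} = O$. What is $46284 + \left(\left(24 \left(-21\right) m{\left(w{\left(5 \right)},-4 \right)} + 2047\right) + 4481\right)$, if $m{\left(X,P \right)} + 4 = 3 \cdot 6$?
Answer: $45756$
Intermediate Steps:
$m{\left(X,P \right)} = 14$ ($m{\left(X,P \right)} = -4 + 3 \cdot 6 = -4 + 18 = 14$)
$46284 + \left(\left(24 \left(-21\right) m{\left(w{\left(5 \right)},-4 \right)} + 2047\right) + 4481\right) = 46284 + \left(\left(24 \left(-21\right) 14 + 2047\right) + 4481\right) = 46284 + \left(\left(\left(-504\right) 14 + 2047\right) + 4481\right) = 46284 + \left(\left(-7056 + 2047\right) + 4481\right) = 46284 + \left(-5009 + 4481\right) = 46284 - 528 = 45756$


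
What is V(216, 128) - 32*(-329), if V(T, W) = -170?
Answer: 10358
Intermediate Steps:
V(216, 128) - 32*(-329) = -170 - 32*(-329) = -170 + 10528 = 10358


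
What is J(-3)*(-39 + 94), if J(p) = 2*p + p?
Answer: -495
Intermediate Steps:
J(p) = 3*p
J(-3)*(-39 + 94) = (3*(-3))*(-39 + 94) = -9*55 = -495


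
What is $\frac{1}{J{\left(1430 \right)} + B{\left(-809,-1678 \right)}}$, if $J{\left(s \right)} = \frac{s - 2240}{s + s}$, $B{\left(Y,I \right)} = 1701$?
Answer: $\frac{286}{486405} \approx 0.00058799$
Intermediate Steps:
$J{\left(s \right)} = \frac{-2240 + s}{2 s}$
$\frac{1}{J{\left(1430 \right)} + B{\left(-809,-1678 \right)}} = \frac{1}{\frac{-2240 + 1430}{2 \cdot 1430} + 1701} = \frac{1}{\frac{1}{2} \cdot \frac{1}{1430} \left(-810\right) + 1701} = \frac{1}{- \frac{81}{286} + 1701} = \frac{1}{\frac{486405}{286}} = \frac{286}{486405}$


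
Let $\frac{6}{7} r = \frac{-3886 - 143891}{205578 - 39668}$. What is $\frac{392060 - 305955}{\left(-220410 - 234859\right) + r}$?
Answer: $- \frac{28571361100}{151067704393} \approx -0.18913$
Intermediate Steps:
$r = - \frac{344813}{331820}$ ($r = \frac{7 \frac{-3886 - 143891}{205578 - 39668}}{6} = \frac{7 \left(- \frac{147777}{165910}\right)}{6} = \frac{7 \left(\left(-147777\right) \frac{1}{165910}\right)}{6} = \frac{7}{6} \left(- \frac{147777}{165910}\right) = - \frac{344813}{331820} \approx -1.0392$)
$\frac{392060 - 305955}{\left(-220410 - 234859\right) + r} = \frac{392060 - 305955}{\left(-220410 - 234859\right) - \frac{344813}{331820}} = \frac{86105}{\left(-220410 - 234859\right) - \frac{344813}{331820}} = \frac{86105}{-455269 - \frac{344813}{331820}} = \frac{86105}{- \frac{151067704393}{331820}} = 86105 \left(- \frac{331820}{151067704393}\right) = - \frac{28571361100}{151067704393}$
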